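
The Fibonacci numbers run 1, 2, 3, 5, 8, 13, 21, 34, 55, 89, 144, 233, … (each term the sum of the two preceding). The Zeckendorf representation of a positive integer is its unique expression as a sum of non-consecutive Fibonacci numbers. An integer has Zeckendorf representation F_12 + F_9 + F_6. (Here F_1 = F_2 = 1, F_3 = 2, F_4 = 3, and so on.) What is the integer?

186

F_12 + F_9 + F_6 = 144 + 34 + 8 = 186.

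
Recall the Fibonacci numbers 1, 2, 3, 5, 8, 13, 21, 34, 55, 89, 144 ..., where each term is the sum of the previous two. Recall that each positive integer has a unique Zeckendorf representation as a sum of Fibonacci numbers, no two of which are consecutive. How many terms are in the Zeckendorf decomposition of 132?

4

largest Fibonacci ≤ 132 is 89; 132 − 89 = 43
largest Fibonacci ≤ 43 is 34; 43 − 34 = 9
largest Fibonacci ≤ 9 is 8; 9 − 8 = 1
largest Fibonacci ≤ 1 is 1; 1 − 1 = 0
132 = 89 + 34 + 8 + 1, which has 4 terms.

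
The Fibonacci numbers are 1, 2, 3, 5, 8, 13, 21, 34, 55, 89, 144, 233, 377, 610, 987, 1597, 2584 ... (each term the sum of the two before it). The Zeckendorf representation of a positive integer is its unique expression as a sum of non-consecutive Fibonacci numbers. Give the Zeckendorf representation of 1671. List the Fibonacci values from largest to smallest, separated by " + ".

1597 + 55 + 13 + 5 + 1

Greedily peel off the largest Fibonacci term at each step:
take 1597 (≤ 1671); 1671 − 1597 = 74
take 55 (≤ 74); 74 − 55 = 19
take 13 (≤ 19); 19 − 13 = 6
take 5 (≤ 6); 6 − 5 = 1
take 1 (≤ 1); 1 − 1 = 0
So 1671 = 1597 + 55 + 13 + 5 + 1, with no two terms consecutive in the sequence.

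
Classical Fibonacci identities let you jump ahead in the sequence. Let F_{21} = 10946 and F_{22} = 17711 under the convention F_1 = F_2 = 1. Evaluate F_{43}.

433494437

By F_{2k+1} = F_k² + F_{k+1}²: F_{43} = 10946² + 17711² = 119814916 + 313679521 = 433494437.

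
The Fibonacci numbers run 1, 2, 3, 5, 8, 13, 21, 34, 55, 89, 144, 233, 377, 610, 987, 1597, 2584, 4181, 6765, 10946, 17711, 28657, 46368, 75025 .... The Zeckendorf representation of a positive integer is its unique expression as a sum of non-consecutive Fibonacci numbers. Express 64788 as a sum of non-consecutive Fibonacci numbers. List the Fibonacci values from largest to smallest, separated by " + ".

46368 + 17711 + 610 + 89 + 8 + 2

Greedily peel off the largest Fibonacci term at each step:
64788: greatest Fibonacci not exceeding it is 46368, leaving 18420
18420: greatest Fibonacci not exceeding it is 17711, leaving 709
709: greatest Fibonacci not exceeding it is 610, leaving 99
99: greatest Fibonacci not exceeding it is 89, leaving 10
10: greatest Fibonacci not exceeding it is 8, leaving 2
2: greatest Fibonacci not exceeding it is 2, leaving 0
So 64788 = 46368 + 17711 + 610 + 89 + 8 + 2, with no two terms consecutive in the sequence.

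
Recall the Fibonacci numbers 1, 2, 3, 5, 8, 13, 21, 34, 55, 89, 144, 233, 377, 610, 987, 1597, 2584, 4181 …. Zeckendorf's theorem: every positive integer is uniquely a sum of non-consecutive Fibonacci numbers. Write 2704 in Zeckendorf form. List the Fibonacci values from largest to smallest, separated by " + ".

Repeatedly subtract the largest Fibonacci number that fits:
largest Fibonacci ≤ 2704 is 2584; 2704 − 2584 = 120
largest Fibonacci ≤ 120 is 89; 120 − 89 = 31
largest Fibonacci ≤ 31 is 21; 31 − 21 = 10
largest Fibonacci ≤ 10 is 8; 10 − 8 = 2
largest Fibonacci ≤ 2 is 2; 2 − 2 = 0
So 2704 = 2584 + 89 + 21 + 8 + 2, with no two terms consecutive in the sequence.

2584 + 89 + 21 + 8 + 2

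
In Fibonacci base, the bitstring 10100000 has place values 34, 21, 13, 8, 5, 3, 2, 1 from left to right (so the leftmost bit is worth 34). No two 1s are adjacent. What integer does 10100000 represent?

47

Summing the place values of the 1 bits: 34 + 13 = 47.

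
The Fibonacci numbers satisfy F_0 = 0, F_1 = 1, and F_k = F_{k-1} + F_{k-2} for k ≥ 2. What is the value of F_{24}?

46368

Iterating the recurrence up to F_{17} = 1597 and F_{16} = 987:
F_{18} = F_{17} + F_{16} = 1597 + 987 = 2584
F_{19} = F_{18} + F_{17} = 2584 + 1597 = 4181
F_{20} = F_{19} + F_{18} = 4181 + 2584 = 6765
F_{21} = F_{20} + F_{19} = 6765 + 4181 = 10946
F_{22} = F_{21} + F_{20} = 10946 + 6765 = 17711
F_{23} = F_{22} + F_{21} = 17711 + 10946 = 28657
F_{24} = F_{23} + F_{22} = 28657 + 17711 = 46368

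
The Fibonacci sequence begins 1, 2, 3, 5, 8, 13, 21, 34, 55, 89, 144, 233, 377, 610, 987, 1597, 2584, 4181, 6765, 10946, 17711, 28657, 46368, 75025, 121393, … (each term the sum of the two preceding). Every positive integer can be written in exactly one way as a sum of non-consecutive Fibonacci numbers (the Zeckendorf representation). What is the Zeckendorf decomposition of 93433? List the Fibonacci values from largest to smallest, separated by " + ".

75025 + 17711 + 610 + 55 + 21 + 8 + 3

largest Fibonacci ≤ 93433 is 75025; 93433 − 75025 = 18408
largest Fibonacci ≤ 18408 is 17711; 18408 − 17711 = 697
largest Fibonacci ≤ 697 is 610; 697 − 610 = 87
largest Fibonacci ≤ 87 is 55; 87 − 55 = 32
largest Fibonacci ≤ 32 is 21; 32 − 21 = 11
largest Fibonacci ≤ 11 is 8; 11 − 8 = 3
largest Fibonacci ≤ 3 is 3; 3 − 3 = 0
So 93433 = 75025 + 17711 + 610 + 55 + 21 + 8 + 3, with no two terms consecutive in the sequence.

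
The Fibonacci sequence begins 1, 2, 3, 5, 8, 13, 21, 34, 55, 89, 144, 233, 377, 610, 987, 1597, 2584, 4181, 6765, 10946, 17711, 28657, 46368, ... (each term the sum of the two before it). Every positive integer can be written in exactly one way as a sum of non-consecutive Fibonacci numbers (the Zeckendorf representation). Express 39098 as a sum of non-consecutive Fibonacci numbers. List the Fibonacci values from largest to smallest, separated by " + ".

subtract 28657 from 39098: 10441 remains
subtract 6765 from 10441: 3676 remains
subtract 2584 from 3676: 1092 remains
subtract 987 from 1092: 105 remains
subtract 89 from 105: 16 remains
subtract 13 from 16: 3 remains
subtract 3 from 3: 0 remains
So 39098 = 28657 + 6765 + 2584 + 987 + 89 + 13 + 3, with no two terms consecutive in the sequence.

28657 + 6765 + 2584 + 987 + 89 + 13 + 3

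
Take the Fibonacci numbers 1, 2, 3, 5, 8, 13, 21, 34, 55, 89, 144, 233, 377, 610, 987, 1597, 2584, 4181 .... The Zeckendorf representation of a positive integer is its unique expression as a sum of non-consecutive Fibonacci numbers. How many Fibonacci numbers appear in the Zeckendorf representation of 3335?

take 2584 (≤ 3335); 3335 − 2584 = 751
take 610 (≤ 751); 751 − 610 = 141
take 89 (≤ 141); 141 − 89 = 52
take 34 (≤ 52); 52 − 34 = 18
take 13 (≤ 18); 18 − 13 = 5
take 5 (≤ 5); 5 − 5 = 0
3335 = 2584 + 610 + 89 + 34 + 13 + 5, which has 6 terms.

6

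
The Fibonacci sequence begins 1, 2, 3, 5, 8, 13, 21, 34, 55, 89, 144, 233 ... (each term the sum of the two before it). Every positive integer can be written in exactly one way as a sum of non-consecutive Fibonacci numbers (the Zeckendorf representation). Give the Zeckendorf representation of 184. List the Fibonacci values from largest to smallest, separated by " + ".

largest Fibonacci ≤ 184 is 144; 184 − 144 = 40
largest Fibonacci ≤ 40 is 34; 40 − 34 = 6
largest Fibonacci ≤ 6 is 5; 6 − 5 = 1
largest Fibonacci ≤ 1 is 1; 1 − 1 = 0
So 184 = 144 + 34 + 5 + 1, with no two terms consecutive in the sequence.

144 + 34 + 5 + 1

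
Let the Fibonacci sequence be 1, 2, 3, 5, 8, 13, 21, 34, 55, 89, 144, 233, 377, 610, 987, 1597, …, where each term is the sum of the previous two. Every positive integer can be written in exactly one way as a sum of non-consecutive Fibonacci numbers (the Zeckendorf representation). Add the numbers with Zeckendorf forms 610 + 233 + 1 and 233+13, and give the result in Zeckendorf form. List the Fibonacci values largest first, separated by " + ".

987 + 89 + 13 + 1

The two numbers are 844 and 246, so their sum is 1090.
Greedy algorithm:
987 ≤ 1090 < 1597, so take 987; remainder 103
89 ≤ 103 < 144, so take 89; remainder 14
13 ≤ 14 < 21, so take 13; remainder 1
1 ≤ 1 < 2, so take 1; remainder 0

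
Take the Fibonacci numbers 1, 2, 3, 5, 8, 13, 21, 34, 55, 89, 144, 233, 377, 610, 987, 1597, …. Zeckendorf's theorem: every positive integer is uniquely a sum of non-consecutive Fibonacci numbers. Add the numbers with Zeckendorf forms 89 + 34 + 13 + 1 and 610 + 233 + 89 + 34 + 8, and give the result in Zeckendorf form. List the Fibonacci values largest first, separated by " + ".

987 + 89 + 34 + 1

The two numbers are 137 and 974, so their sum is 1111.
subtract 987 from 1111: 124 remains
subtract 89 from 124: 35 remains
subtract 34 from 35: 1 remains
subtract 1 from 1: 0 remains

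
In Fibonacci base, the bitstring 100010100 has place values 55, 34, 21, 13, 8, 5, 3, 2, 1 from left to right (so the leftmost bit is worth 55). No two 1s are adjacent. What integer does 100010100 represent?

66

Summing the place values of the 1 bits: 55 + 8 + 3 = 66.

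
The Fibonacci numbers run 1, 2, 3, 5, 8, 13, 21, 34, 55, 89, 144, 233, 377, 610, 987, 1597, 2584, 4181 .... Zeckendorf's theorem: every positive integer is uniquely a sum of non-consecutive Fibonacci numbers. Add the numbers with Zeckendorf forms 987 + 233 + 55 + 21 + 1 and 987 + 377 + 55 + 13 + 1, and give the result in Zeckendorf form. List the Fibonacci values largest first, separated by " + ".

The two numbers are 1297 and 1433, so their sum is 2730.
Greedily peel off the largest Fibonacci term at each step:
largest Fibonacci ≤ 2730 is 2584; 2730 − 2584 = 146
largest Fibonacci ≤ 146 is 144; 146 − 144 = 2
largest Fibonacci ≤ 2 is 2; 2 − 2 = 0

2584 + 144 + 2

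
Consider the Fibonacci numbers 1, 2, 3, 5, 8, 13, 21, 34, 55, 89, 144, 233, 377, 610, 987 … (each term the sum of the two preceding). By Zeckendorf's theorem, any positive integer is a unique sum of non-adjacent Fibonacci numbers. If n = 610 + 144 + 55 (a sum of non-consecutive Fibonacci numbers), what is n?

809

610 + 144 + 55 = 809.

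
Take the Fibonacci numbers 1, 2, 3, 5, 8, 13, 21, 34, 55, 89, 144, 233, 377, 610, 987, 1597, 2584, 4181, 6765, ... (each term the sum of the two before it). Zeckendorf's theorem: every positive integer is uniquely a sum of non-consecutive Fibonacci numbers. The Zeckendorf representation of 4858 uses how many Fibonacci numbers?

6

4858 − 4181 = 677
677 − 610 = 67
67 − 55 = 12
12 − 8 = 4
4 − 3 = 1
1 − 1 = 0
4858 = 4181 + 610 + 55 + 8 + 3 + 1, which has 6 terms.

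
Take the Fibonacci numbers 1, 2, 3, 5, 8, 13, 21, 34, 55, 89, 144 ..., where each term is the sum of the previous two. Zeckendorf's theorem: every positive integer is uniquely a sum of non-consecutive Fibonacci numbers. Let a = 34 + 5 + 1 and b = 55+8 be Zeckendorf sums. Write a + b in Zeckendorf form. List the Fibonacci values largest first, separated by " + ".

89 + 13 + 1

The two numbers are 40 and 63, so their sum is 103.
Repeatedly subtract the largest Fibonacci number that fits:
103 − 89 = 14
14 − 13 = 1
1 − 1 = 0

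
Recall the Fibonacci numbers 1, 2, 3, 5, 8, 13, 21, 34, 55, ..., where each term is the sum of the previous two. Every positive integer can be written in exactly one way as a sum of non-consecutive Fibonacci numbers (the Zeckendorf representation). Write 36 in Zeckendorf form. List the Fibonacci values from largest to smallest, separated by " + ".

36 − 34 = 2
2 − 2 = 0
So 36 = 34 + 2, with no two terms consecutive in the sequence.

34 + 2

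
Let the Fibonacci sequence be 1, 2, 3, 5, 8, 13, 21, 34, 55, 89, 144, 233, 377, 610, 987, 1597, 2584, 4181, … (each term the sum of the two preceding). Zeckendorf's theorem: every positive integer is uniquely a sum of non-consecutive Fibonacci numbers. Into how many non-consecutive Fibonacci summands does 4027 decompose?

6

Repeatedly subtract the largest Fibonacci number that fits:
take 2584 (≤ 4027); 4027 − 2584 = 1443
take 987 (≤ 1443); 1443 − 987 = 456
take 377 (≤ 456); 456 − 377 = 79
take 55 (≤ 79); 79 − 55 = 24
take 21 (≤ 24); 24 − 21 = 3
take 3 (≤ 3); 3 − 3 = 0
4027 = 2584 + 987 + 377 + 55 + 21 + 3, which has 6 terms.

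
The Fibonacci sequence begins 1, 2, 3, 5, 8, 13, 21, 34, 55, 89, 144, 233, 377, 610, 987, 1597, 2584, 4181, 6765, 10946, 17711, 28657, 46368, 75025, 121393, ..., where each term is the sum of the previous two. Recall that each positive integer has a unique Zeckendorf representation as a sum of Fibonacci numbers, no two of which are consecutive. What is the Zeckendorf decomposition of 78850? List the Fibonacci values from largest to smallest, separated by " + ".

75025 + 2584 + 987 + 233 + 21

75025 ≤ 78850 < 121393, so take 75025; remainder 3825
2584 ≤ 3825 < 4181, so take 2584; remainder 1241
987 ≤ 1241 < 1597, so take 987; remainder 254
233 ≤ 254 < 377, so take 233; remainder 21
21 ≤ 21 < 34, so take 21; remainder 0
So 78850 = 75025 + 2584 + 987 + 233 + 21, with no two terms consecutive in the sequence.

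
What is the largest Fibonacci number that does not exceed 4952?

4181

4181 ≤ 4952 < 6765, so the largest Fibonacci number not exceeding 4952 is 4181.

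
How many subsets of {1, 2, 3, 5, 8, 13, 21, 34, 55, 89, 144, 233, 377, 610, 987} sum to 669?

9

Starting from the Zeckendorf form and repeatedly splitting a term F_k into F_{k−1} + F_{k−2} (when neither is already used) reaches every representation.
669 = 610+55+3+1 = 610+34+21+3+1 = 377+233+55+3+1 = 610+34+13+8+3+1 = … (5 more), for 9 in all.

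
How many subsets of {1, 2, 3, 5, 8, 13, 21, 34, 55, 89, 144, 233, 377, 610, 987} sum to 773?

Each representation comes from the Zeckendorf form by replacing some F_k with F_{k−1} + F_{k−2} where possible.
773 = 610+144+13+5+1 = 610+144+13+3+2+1 = 610+89+55+13+5+1 = 377+233+144+13+5+1 = 610+144+8+5+3+2+1 = … (13 more), for 18 in all.

18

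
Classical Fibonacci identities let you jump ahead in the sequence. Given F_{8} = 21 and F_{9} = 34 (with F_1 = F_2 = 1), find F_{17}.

By F_{2k+1} = F_k² + F_{k+1}²: F_{17} = 21² + 34² = 441 + 1156 = 1597.

1597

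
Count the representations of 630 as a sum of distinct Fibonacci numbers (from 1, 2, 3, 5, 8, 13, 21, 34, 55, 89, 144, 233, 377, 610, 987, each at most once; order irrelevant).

630 = 610+13+5+2 = 377+233+13+5+2 = 377+144+89+13+5+2 = 377+144+55+34+13+5+2 — 4 representations.

4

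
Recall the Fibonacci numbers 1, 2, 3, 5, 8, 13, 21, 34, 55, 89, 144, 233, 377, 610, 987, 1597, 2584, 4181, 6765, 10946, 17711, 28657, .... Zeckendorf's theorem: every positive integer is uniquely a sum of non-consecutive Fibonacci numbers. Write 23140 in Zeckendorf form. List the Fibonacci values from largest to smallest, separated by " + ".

Greedily peel off the largest Fibonacci term at each step:
subtract 17711 from 23140: 5429 remains
subtract 4181 from 5429: 1248 remains
subtract 987 from 1248: 261 remains
subtract 233 from 261: 28 remains
subtract 21 from 28: 7 remains
subtract 5 from 7: 2 remains
subtract 2 from 2: 0 remains
So 23140 = 17711 + 4181 + 987 + 233 + 21 + 5 + 2, with no two terms consecutive in the sequence.

17711 + 4181 + 987 + 233 + 21 + 5 + 2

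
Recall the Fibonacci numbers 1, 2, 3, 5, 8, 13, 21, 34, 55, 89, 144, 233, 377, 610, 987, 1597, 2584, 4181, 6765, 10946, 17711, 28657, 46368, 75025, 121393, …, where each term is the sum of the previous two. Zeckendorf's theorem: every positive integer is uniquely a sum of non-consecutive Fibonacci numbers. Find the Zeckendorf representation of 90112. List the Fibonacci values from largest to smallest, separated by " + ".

75025 + 10946 + 2584 + 987 + 377 + 144 + 34 + 13 + 2

Greedily peel off the largest Fibonacci term at each step:
take 75025 (≤ 90112); 90112 − 75025 = 15087
take 10946 (≤ 15087); 15087 − 10946 = 4141
take 2584 (≤ 4141); 4141 − 2584 = 1557
take 987 (≤ 1557); 1557 − 987 = 570
take 377 (≤ 570); 570 − 377 = 193
take 144 (≤ 193); 193 − 144 = 49
take 34 (≤ 49); 49 − 34 = 15
take 13 (≤ 15); 15 − 13 = 2
take 2 (≤ 2); 2 − 2 = 0
So 90112 = 75025 + 10946 + 2584 + 987 + 377 + 144 + 34 + 13 + 2, with no two terms consecutive in the sequence.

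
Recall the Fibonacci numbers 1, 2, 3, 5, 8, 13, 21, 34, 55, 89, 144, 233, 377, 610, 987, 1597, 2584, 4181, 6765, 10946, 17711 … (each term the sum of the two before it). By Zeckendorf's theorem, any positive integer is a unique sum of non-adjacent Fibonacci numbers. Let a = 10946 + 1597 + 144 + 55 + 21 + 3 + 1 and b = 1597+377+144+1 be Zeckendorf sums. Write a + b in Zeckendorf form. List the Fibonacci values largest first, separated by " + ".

10946 + 2584 + 987 + 233 + 89 + 34 + 13

The two numbers are 12767 and 2119, so their sum is 14886.
Repeatedly subtract the largest Fibonacci number that fits:
14886 − 10946 = 3940
3940 − 2584 = 1356
1356 − 987 = 369
369 − 233 = 136
136 − 89 = 47
47 − 34 = 13
13 − 13 = 0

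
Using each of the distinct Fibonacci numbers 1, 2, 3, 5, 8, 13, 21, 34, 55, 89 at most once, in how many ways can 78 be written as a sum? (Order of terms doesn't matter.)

5

Each representation comes from the Zeckendorf form by replacing some F_k with F_{k−1} + F_{k−2} where possible.
78 = 55+21+2 = 55+13+8+2 = 55+13+5+3+2 = … (2 more), for 5 in all.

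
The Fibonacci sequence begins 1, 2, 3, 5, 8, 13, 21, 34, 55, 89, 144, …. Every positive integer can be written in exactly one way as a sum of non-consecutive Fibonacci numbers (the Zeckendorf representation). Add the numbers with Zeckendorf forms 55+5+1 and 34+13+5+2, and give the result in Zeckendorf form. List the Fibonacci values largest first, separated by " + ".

The two numbers are 61 and 54, so their sum is 115.
take 89 (≤ 115); 115 − 89 = 26
take 21 (≤ 26); 26 − 21 = 5
take 5 (≤ 5); 5 − 5 = 0

89 + 21 + 5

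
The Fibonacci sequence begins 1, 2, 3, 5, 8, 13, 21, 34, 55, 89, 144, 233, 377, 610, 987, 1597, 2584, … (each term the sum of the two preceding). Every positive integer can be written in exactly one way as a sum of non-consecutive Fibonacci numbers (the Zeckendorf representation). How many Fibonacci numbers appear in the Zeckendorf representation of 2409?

2409: greatest Fibonacci not exceeding it is 1597, leaving 812
812: greatest Fibonacci not exceeding it is 610, leaving 202
202: greatest Fibonacci not exceeding it is 144, leaving 58
58: greatest Fibonacci not exceeding it is 55, leaving 3
3: greatest Fibonacci not exceeding it is 3, leaving 0
2409 = 1597 + 610 + 144 + 55 + 3, which has 5 terms.

5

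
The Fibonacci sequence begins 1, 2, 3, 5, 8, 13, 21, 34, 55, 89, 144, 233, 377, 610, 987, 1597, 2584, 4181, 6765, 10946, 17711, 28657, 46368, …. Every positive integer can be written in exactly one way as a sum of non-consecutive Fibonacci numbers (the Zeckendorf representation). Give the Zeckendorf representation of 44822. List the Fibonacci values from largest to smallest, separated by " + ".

28657 + 10946 + 4181 + 987 + 34 + 13 + 3 + 1

Greedy algorithm:
subtract 28657 from 44822: 16165 remains
subtract 10946 from 16165: 5219 remains
subtract 4181 from 5219: 1038 remains
subtract 987 from 1038: 51 remains
subtract 34 from 51: 17 remains
subtract 13 from 17: 4 remains
subtract 3 from 4: 1 remains
subtract 1 from 1: 0 remains
So 44822 = 28657 + 10946 + 4181 + 987 + 34 + 13 + 3 + 1, with no two terms consecutive in the sequence.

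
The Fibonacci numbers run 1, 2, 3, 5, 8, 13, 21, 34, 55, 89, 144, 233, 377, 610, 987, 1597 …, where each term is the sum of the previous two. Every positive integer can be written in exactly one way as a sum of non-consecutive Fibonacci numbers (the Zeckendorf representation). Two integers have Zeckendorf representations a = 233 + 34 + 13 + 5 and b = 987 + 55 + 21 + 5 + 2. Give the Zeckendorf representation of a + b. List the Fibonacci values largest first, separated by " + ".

987 + 233 + 89 + 34 + 8 + 3 + 1

The two numbers are 285 and 1070, so their sum is 1355.
largest Fibonacci ≤ 1355 is 987; 1355 − 987 = 368
largest Fibonacci ≤ 368 is 233; 368 − 233 = 135
largest Fibonacci ≤ 135 is 89; 135 − 89 = 46
largest Fibonacci ≤ 46 is 34; 46 − 34 = 12
largest Fibonacci ≤ 12 is 8; 12 − 8 = 4
largest Fibonacci ≤ 4 is 3; 4 − 3 = 1
largest Fibonacci ≤ 1 is 1; 1 − 1 = 0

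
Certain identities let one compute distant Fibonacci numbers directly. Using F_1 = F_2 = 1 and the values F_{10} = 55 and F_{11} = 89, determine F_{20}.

By the doubling identity F_{2k} = F_k(2F_{k+1} − F_k): F_{20} = 55·(2·89 − 55) = 55·123 = 6765.

6765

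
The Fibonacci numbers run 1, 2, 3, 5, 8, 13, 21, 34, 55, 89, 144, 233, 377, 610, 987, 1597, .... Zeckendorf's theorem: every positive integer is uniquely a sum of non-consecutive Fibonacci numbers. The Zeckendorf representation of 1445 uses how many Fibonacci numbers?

5

Greedy algorithm:
987 ≤ 1445 < 1597, so take 987; remainder 458
377 ≤ 458 < 610, so take 377; remainder 81
55 ≤ 81 < 89, so take 55; remainder 26
21 ≤ 26 < 34, so take 21; remainder 5
5 ≤ 5 < 8, so take 5; remainder 0
1445 = 987 + 377 + 55 + 21 + 5, which has 5 terms.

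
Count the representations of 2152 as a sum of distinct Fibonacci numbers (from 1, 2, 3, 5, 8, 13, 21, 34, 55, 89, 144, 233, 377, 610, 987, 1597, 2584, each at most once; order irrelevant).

2152 = 1597+377+144+34 = 1597+377+144+21+13 = 1597+377+89+55+34 = … (21 more), for 24 in all.

24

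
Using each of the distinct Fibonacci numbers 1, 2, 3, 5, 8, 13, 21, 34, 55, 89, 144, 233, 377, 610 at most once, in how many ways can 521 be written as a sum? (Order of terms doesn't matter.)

Starting from the Zeckendorf form and repeatedly splitting a term F_k into F_{k−1} + F_{k−2} (when neither is already used) reaches every representation.
521 = 377+144 = 377+89+55 = 377+89+34+21 = … (8 more), for 11 in all.

11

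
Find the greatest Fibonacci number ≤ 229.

144 ≤ 229 < 233, so the largest Fibonacci number not exceeding 229 is 144.

144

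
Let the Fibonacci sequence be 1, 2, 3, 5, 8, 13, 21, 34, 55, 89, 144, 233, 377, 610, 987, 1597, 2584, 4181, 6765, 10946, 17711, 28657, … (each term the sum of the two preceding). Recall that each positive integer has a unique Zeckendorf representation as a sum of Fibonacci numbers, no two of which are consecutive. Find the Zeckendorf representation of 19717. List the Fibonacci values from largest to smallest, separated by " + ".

Greedy algorithm:
17711 ≤ 19717 < 28657, so take 17711; remainder 2006
1597 ≤ 2006 < 2584, so take 1597; remainder 409
377 ≤ 409 < 610, so take 377; remainder 32
21 ≤ 32 < 34, so take 21; remainder 11
8 ≤ 11 < 13, so take 8; remainder 3
3 ≤ 3 < 5, so take 3; remainder 0
So 19717 = 17711 + 1597 + 377 + 21 + 8 + 3, with no two terms consecutive in the sequence.

17711 + 1597 + 377 + 21 + 8 + 3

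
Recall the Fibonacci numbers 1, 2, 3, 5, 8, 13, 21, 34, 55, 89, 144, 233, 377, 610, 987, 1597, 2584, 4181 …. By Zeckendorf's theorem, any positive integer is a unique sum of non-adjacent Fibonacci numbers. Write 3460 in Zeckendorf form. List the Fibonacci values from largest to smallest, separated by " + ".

Repeatedly subtract the largest Fibonacci number that fits:
3460: greatest Fibonacci not exceeding it is 2584, leaving 876
876: greatest Fibonacci not exceeding it is 610, leaving 266
266: greatest Fibonacci not exceeding it is 233, leaving 33
33: greatest Fibonacci not exceeding it is 21, leaving 12
12: greatest Fibonacci not exceeding it is 8, leaving 4
4: greatest Fibonacci not exceeding it is 3, leaving 1
1: greatest Fibonacci not exceeding it is 1, leaving 0
So 3460 = 2584 + 610 + 233 + 21 + 8 + 3 + 1, with no two terms consecutive in the sequence.

2584 + 610 + 233 + 21 + 8 + 3 + 1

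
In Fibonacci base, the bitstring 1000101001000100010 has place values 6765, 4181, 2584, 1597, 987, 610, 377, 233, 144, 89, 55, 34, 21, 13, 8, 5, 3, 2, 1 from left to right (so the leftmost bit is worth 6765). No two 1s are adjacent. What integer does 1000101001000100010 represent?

8233

Summing the place values of the 1 bits: 6765 + 987 + 377 + 89 + 13 + 2 = 8233.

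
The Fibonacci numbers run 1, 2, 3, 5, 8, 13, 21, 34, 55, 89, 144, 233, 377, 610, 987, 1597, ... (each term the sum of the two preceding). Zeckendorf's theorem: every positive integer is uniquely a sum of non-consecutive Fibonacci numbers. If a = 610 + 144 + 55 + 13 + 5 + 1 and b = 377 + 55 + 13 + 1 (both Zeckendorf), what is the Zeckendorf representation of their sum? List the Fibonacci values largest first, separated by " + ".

The two numbers are 828 and 446, so their sum is 1274.
Greedy algorithm:
largest Fibonacci ≤ 1274 is 987; 1274 − 987 = 287
largest Fibonacci ≤ 287 is 233; 287 − 233 = 54
largest Fibonacci ≤ 54 is 34; 54 − 34 = 20
largest Fibonacci ≤ 20 is 13; 20 − 13 = 7
largest Fibonacci ≤ 7 is 5; 7 − 5 = 2
largest Fibonacci ≤ 2 is 2; 2 − 2 = 0

987 + 233 + 34 + 13 + 5 + 2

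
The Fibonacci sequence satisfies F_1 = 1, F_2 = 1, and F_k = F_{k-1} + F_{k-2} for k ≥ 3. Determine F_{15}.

610

Iterating the recurrence up to F_{10} = 55 and F_{9} = 34:
F_{11} = F_{10} + F_{9} = 55 + 34 = 89
F_{12} = F_{11} + F_{10} = 89 + 55 = 144
F_{13} = F_{12} + F_{11} = 144 + 89 = 233
F_{14} = F_{13} + F_{12} = 233 + 144 = 377
F_{15} = F_{14} + F_{13} = 377 + 233 = 610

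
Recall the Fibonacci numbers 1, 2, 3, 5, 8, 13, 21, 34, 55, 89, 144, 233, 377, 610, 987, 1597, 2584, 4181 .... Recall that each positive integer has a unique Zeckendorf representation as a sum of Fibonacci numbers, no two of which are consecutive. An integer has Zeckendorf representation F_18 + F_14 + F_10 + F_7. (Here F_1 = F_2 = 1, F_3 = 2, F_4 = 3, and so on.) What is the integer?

F_18 + F_14 + F_10 + F_7 = 2584 + 377 + 55 + 13 = 3029.

3029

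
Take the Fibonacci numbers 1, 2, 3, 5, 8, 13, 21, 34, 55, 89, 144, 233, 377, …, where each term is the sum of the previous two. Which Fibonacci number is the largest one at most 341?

233 ≤ 341 < 377, so the largest Fibonacci number not exceeding 341 is 233.

233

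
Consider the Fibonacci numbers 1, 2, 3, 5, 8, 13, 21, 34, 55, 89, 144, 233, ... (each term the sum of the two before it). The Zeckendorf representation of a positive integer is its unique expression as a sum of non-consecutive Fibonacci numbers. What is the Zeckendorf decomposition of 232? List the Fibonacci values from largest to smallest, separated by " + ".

144 + 55 + 21 + 8 + 3 + 1

take 144 (≤ 232); 232 − 144 = 88
take 55 (≤ 88); 88 − 55 = 33
take 21 (≤ 33); 33 − 21 = 12
take 8 (≤ 12); 12 − 8 = 4
take 3 (≤ 4); 4 − 3 = 1
take 1 (≤ 1); 1 − 1 = 0
So 232 = 144 + 55 + 21 + 8 + 3 + 1, with no two terms consecutive in the sequence.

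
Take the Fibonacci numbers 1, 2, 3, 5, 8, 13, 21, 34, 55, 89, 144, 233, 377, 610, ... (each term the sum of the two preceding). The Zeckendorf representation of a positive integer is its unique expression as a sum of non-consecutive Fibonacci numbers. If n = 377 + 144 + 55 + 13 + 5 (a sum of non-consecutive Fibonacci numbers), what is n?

594

377 + 144 + 55 + 13 + 5 = 594.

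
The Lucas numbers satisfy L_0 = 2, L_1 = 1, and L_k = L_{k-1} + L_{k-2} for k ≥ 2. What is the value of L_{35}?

20633239

Iterating the recurrence up to L_{28} = 710647 and L_{27} = 439204:
L_{29} = L_{28} + L_{27} = 710647 + 439204 = 1149851
L_{30} = L_{29} + L_{28} = 1149851 + 710647 = 1860498
L_{31} = L_{30} + L_{29} = 1860498 + 1149851 = 3010349
L_{32} = L_{31} + L_{30} = 3010349 + 1860498 = 4870847
L_{33} = L_{32} + L_{31} = 4870847 + 3010349 = 7881196
L_{34} = L_{33} + L_{32} = 7881196 + 4870847 = 12752043
L_{35} = L_{34} + L_{33} = 12752043 + 7881196 = 20633239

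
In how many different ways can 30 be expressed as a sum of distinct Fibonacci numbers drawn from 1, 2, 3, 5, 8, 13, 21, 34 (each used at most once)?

3

Each representation comes from the Zeckendorf form by replacing some F_k with F_{k−1} + F_{k−2} where possible.
30 = 21+8+1 = 21+5+3+1 = 13+8+5+3+1 — 3 representations.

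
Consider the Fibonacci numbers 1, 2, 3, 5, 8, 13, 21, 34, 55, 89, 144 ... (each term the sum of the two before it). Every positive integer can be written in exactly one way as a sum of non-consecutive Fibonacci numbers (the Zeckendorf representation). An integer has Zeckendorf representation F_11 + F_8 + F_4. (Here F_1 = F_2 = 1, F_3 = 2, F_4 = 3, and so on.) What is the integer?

F_11 + F_8 + F_4 = 89 + 21 + 3 = 113.

113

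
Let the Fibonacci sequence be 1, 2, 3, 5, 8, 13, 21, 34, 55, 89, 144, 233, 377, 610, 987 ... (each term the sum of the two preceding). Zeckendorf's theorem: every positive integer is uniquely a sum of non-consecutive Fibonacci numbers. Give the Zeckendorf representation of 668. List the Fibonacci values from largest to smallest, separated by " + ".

610 ≤ 668 < 987, so take 610; remainder 58
55 ≤ 58 < 89, so take 55; remainder 3
3 ≤ 3 < 5, so take 3; remainder 0
So 668 = 610 + 55 + 3, with no two terms consecutive in the sequence.

610 + 55 + 3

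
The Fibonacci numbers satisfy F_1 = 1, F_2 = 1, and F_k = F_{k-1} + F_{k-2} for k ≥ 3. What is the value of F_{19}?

4181

Iterating the recurrence up to F_{13} = 233 and F_{12} = 144:
F_{14} = F_{13} + F_{12} = 233 + 144 = 377
F_{15} = F_{14} + F_{13} = 377 + 233 = 610
F_{16} = F_{15} + F_{14} = 610 + 377 = 987
F_{17} = F_{16} + F_{15} = 987 + 610 = 1597
F_{18} = F_{17} + F_{16} = 1597 + 987 = 2584
F_{19} = F_{18} + F_{17} = 2584 + 1597 = 4181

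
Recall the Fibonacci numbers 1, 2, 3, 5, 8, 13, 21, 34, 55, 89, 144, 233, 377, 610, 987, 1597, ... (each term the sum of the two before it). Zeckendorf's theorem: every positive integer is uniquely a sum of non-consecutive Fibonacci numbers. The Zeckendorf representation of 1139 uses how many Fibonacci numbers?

1139: greatest Fibonacci not exceeding it is 987, leaving 152
152: greatest Fibonacci not exceeding it is 144, leaving 8
8: greatest Fibonacci not exceeding it is 8, leaving 0
1139 = 987 + 144 + 8, which has 3 terms.

3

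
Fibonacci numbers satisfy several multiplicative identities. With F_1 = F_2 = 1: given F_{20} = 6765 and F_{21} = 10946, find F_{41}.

By F_{2k+1} = F_k² + F_{k+1}²: F_{41} = 6765² + 10946² = 45765225 + 119814916 = 165580141.

165580141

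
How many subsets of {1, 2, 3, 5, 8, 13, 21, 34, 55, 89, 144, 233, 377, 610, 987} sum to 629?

Starting from the Zeckendorf form and repeatedly splitting a term F_k into F_{k−1} + F_{k−2} (when neither is already used) reaches every representation.
629 = 610+13+5+1 = 610+13+3+2+1 = 377+233+13+5+1 = … (10 more), for 13 in all.

13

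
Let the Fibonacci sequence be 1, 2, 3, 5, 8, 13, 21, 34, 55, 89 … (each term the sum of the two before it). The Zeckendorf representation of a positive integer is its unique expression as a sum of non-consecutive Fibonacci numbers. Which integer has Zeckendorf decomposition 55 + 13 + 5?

55 + 13 + 5 = 73.

73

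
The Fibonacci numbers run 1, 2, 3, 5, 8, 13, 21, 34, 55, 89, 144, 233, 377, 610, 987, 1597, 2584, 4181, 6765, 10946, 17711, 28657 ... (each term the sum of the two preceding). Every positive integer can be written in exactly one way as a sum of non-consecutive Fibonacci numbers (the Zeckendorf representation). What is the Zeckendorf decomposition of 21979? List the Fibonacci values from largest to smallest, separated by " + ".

17711 + 4181 + 55 + 21 + 8 + 3

21979 − 17711 = 4268
4268 − 4181 = 87
87 − 55 = 32
32 − 21 = 11
11 − 8 = 3
3 − 3 = 0
So 21979 = 17711 + 4181 + 55 + 21 + 8 + 3, with no two terms consecutive in the sequence.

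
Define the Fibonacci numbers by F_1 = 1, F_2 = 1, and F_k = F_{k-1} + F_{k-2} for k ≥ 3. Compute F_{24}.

46368

Iterating the recurrence up to F_{18} = 2584 and F_{17} = 1597:
F_{19} = F_{18} + F_{17} = 2584 + 1597 = 4181
F_{20} = F_{19} + F_{18} = 4181 + 2584 = 6765
F_{21} = F_{20} + F_{19} = 6765 + 4181 = 10946
F_{22} = F_{21} + F_{20} = 10946 + 6765 = 17711
F_{23} = F_{22} + F_{21} = 17711 + 10946 = 28657
F_{24} = F_{23} + F_{22} = 28657 + 17711 = 46368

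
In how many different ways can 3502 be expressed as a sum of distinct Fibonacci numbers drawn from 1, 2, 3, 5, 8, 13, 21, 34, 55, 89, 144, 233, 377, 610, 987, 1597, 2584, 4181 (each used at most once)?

Starting from the Zeckendorf form and repeatedly splitting a term F_k into F_{k−1} + F_{k−2} (when neither is already used) reaches every representation.
3502 = 2584+610+233+55+13+5+2 = 2584+610+233+34+21+13+5+2 = 2584+610+144+89+55+13+5+2 = 1597+987+610+233+55+13+5+2 = … (8 more), for 12 in all.

12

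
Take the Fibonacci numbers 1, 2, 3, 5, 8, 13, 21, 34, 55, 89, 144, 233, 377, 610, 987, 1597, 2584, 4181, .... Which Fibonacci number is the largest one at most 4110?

2584 ≤ 4110 < 4181, so the largest Fibonacci number not exceeding 4110 is 2584.

2584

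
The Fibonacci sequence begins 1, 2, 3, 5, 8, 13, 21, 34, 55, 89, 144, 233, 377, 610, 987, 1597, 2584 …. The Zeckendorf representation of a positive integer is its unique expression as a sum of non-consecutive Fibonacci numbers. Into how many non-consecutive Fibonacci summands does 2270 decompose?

take 1597 (≤ 2270); 2270 − 1597 = 673
take 610 (≤ 673); 673 − 610 = 63
take 55 (≤ 63); 63 − 55 = 8
take 8 (≤ 8); 8 − 8 = 0
2270 = 1597 + 610 + 55 + 8, which has 4 terms.

4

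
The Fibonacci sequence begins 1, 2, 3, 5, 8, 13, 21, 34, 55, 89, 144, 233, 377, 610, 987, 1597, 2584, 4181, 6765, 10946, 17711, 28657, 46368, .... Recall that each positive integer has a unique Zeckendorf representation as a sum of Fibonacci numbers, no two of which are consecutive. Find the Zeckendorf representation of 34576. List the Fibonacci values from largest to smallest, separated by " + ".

28657 + 4181 + 1597 + 89 + 34 + 13 + 5

Greedily peel off the largest Fibonacci term at each step:
largest Fibonacci ≤ 34576 is 28657; 34576 − 28657 = 5919
largest Fibonacci ≤ 5919 is 4181; 5919 − 4181 = 1738
largest Fibonacci ≤ 1738 is 1597; 1738 − 1597 = 141
largest Fibonacci ≤ 141 is 89; 141 − 89 = 52
largest Fibonacci ≤ 52 is 34; 52 − 34 = 18
largest Fibonacci ≤ 18 is 13; 18 − 13 = 5
largest Fibonacci ≤ 5 is 5; 5 − 5 = 0
So 34576 = 28657 + 4181 + 1597 + 89 + 34 + 13 + 5, with no two terms consecutive in the sequence.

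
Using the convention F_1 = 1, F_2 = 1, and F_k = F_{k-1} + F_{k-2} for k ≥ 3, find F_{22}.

Iterating the recurrence up to F_{17} = 1597 and F_{16} = 987:
F_{18} = F_{17} + F_{16} = 1597 + 987 = 2584
F_{19} = F_{18} + F_{17} = 2584 + 1597 = 4181
F_{20} = F_{19} + F_{18} = 4181 + 2584 = 6765
F_{21} = F_{20} + F_{19} = 6765 + 4181 = 10946
F_{22} = F_{21} + F_{20} = 10946 + 6765 = 17711

17711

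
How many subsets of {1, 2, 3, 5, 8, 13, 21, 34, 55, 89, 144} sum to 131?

Each representation comes from the Zeckendorf form by replacing some F_k with F_{k−1} + F_{k−2} where possible.
131 = 89+34+8 = 89+34+5+3 = 89+21+13+8 = 89+34+5+2+1 = … (5 more), for 9 in all.

9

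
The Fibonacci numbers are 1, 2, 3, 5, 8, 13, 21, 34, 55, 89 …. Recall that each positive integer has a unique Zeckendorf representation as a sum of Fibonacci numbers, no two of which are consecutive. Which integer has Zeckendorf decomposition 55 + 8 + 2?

65

55 + 8 + 2 = 65.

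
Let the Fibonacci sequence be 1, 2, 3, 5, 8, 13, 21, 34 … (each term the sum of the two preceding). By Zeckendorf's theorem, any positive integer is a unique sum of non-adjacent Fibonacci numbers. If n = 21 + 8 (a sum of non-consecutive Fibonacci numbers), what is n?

29

21 + 8 = 29.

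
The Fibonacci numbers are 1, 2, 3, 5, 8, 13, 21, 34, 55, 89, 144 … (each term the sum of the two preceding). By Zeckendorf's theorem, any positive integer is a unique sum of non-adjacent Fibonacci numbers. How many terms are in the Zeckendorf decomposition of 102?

2

102: greatest Fibonacci not exceeding it is 89, leaving 13
13: greatest Fibonacci not exceeding it is 13, leaving 0
102 = 89 + 13, which has 2 terms.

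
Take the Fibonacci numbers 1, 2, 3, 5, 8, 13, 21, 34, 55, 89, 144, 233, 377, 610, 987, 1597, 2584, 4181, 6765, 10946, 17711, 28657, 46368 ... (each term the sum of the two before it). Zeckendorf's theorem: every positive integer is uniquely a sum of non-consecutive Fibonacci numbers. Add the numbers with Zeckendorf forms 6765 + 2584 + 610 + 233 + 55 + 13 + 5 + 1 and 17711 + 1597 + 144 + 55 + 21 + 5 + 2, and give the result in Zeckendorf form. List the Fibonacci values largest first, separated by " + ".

28657 + 987 + 144 + 13

The two numbers are 10266 and 19535, so their sum is 29801.
Repeatedly subtract the largest Fibonacci number that fits:
29801: greatest Fibonacci not exceeding it is 28657, leaving 1144
1144: greatest Fibonacci not exceeding it is 987, leaving 157
157: greatest Fibonacci not exceeding it is 144, leaving 13
13: greatest Fibonacci not exceeding it is 13, leaving 0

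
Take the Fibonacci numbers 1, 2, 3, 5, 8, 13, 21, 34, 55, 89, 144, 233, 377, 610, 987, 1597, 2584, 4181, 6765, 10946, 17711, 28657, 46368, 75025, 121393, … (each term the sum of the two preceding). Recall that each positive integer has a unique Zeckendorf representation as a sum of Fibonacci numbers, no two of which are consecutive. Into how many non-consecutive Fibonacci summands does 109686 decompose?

Greedy algorithm:
largest Fibonacci ≤ 109686 is 75025; 109686 − 75025 = 34661
largest Fibonacci ≤ 34661 is 28657; 34661 − 28657 = 6004
largest Fibonacci ≤ 6004 is 4181; 6004 − 4181 = 1823
largest Fibonacci ≤ 1823 is 1597; 1823 − 1597 = 226
largest Fibonacci ≤ 226 is 144; 226 − 144 = 82
largest Fibonacci ≤ 82 is 55; 82 − 55 = 27
largest Fibonacci ≤ 27 is 21; 27 − 21 = 6
largest Fibonacci ≤ 6 is 5; 6 − 5 = 1
largest Fibonacci ≤ 1 is 1; 1 − 1 = 0
109686 = 75025 + 28657 + 4181 + 1597 + 144 + 55 + 21 + 5 + 1, which has 9 terms.

9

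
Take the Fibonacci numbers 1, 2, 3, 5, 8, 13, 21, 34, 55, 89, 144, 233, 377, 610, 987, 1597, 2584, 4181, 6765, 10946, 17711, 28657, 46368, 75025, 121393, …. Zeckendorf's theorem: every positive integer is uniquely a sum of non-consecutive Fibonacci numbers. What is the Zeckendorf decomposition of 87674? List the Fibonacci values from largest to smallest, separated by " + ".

75025 + 10946 + 1597 + 89 + 13 + 3 + 1

Greedy algorithm:
75025 ≤ 87674 < 121393, so take 75025; remainder 12649
10946 ≤ 12649 < 17711, so take 10946; remainder 1703
1597 ≤ 1703 < 2584, so take 1597; remainder 106
89 ≤ 106 < 144, so take 89; remainder 17
13 ≤ 17 < 21, so take 13; remainder 4
3 ≤ 4 < 5, so take 3; remainder 1
1 ≤ 1 < 2, so take 1; remainder 0
So 87674 = 75025 + 10946 + 1597 + 89 + 13 + 3 + 1, with no two terms consecutive in the sequence.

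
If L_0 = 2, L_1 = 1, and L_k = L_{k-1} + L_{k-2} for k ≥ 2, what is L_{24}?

103682

Iterating the recurrence up to L_{16} = 2207 and L_{15} = 1364:
L_{17} = L_{16} + L_{15} = 2207 + 1364 = 3571
L_{18} = L_{17} + L_{16} = 3571 + 2207 = 5778
L_{19} = L_{18} + L_{17} = 5778 + 3571 = 9349
L_{20} = L_{19} + L_{18} = 9349 + 5778 = 15127
L_{21} = L_{20} + L_{19} = 15127 + 9349 = 24476
L_{22} = L_{21} + L_{20} = 24476 + 15127 = 39603
L_{23} = L_{22} + L_{21} = 39603 + 24476 = 64079
L_{24} = L_{23} + L_{22} = 64079 + 39603 = 103682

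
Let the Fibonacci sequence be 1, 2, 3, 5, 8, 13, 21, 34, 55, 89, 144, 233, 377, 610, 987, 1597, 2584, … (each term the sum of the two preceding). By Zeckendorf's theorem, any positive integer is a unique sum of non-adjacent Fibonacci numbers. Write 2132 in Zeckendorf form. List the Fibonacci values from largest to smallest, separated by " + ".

Greedy algorithm:
1597 ≤ 2132 < 2584, so take 1597; remainder 535
377 ≤ 535 < 610, so take 377; remainder 158
144 ≤ 158 < 233, so take 144; remainder 14
13 ≤ 14 < 21, so take 13; remainder 1
1 ≤ 1 < 2, so take 1; remainder 0
So 2132 = 1597 + 377 + 144 + 13 + 1, with no two terms consecutive in the sequence.

1597 + 377 + 144 + 13 + 1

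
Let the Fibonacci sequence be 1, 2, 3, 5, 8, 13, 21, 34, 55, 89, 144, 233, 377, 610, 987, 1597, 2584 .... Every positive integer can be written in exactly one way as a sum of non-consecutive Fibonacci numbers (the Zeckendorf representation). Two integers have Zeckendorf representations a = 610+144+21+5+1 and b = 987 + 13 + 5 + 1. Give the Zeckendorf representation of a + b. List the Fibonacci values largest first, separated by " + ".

1597 + 144 + 34 + 8 + 3 + 1

The two numbers are 781 and 1006, so their sum is 1787.
1597 ≤ 1787 < 2584, so take 1597; remainder 190
144 ≤ 190 < 233, so take 144; remainder 46
34 ≤ 46 < 55, so take 34; remainder 12
8 ≤ 12 < 13, so take 8; remainder 4
3 ≤ 4 < 5, so take 3; remainder 1
1 ≤ 1 < 2, so take 1; remainder 0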